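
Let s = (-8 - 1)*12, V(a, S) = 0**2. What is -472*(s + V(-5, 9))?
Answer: 50976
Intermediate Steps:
V(a, S) = 0
s = -108 (s = -9*12 = -108)
-472*(s + V(-5, 9)) = -472*(-108 + 0) = -472*(-108) = 50976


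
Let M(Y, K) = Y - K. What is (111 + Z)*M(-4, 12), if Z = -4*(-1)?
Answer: -1840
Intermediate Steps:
Z = 4
(111 + Z)*M(-4, 12) = (111 + 4)*(-4 - 1*12) = 115*(-4 - 12) = 115*(-16) = -1840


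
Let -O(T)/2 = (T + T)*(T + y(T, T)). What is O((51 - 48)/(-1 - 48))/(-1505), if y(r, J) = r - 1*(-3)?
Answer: -1692/3613505 ≈ -0.00046824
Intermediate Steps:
y(r, J) = 3 + r (y(r, J) = r + 3 = 3 + r)
O(T) = -4*T*(3 + 2*T) (O(T) = -2*(T + T)*(T + (3 + T)) = -2*2*T*(3 + 2*T) = -4*T*(3 + 2*T))
O((51 - 48)/(-1 - 48))/(-1505) = -4*(51 - 48)/(-1 - 48)*(3 + 2*((51 - 48)/(-1 - 48)))/(-1505) = -4*3/(-49)*(3 + 2*(3/(-49)))*(-1/1505) = -4*3*(-1/49)*(3 + 2*(3*(-1/49)))*(-1/1505) = -4*(-3/49)*(3 + 2*(-3/49))*(-1/1505) = -4*(-3/49)*(3 - 6/49)*(-1/1505) = -4*(-3/49)*141/49*(-1/1505) = (1692/2401)*(-1/1505) = -1692/3613505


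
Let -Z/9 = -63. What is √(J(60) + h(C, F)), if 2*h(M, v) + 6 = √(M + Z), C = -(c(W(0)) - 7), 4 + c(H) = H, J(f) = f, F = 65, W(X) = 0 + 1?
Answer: √(228 + 2*√577)/2 ≈ 8.3073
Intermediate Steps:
W(X) = 1
Z = 567 (Z = -9*(-63) = 567)
c(H) = -4 + H
C = 10 (C = -((-4 + 1) - 7) = -(-3 - 7) = -1*(-10) = 10)
h(M, v) = -3 + √(567 + M)/2 (h(M, v) = -3 + √(M + 567)/2 = -3 + √(567 + M)/2)
√(J(60) + h(C, F)) = √(60 + (-3 + √(567 + 10)/2)) = √(60 + (-3 + √577/2)) = √(57 + √577/2)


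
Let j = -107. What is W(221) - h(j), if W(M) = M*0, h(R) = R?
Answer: 107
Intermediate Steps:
W(M) = 0
W(221) - h(j) = 0 - 1*(-107) = 0 + 107 = 107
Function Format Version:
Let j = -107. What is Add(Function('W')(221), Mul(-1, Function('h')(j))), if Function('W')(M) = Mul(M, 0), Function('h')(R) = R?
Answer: 107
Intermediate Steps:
Function('W')(M) = 0
Add(Function('W')(221), Mul(-1, Function('h')(j))) = Add(0, Mul(-1, -107)) = Add(0, 107) = 107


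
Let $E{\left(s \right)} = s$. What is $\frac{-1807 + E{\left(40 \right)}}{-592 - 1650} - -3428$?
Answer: $\frac{404597}{118} \approx 3428.8$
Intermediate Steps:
$\frac{-1807 + E{\left(40 \right)}}{-592 - 1650} - -3428 = \frac{-1807 + 40}{-592 - 1650} - -3428 = - \frac{1767}{-2242} + 3428 = \left(-1767\right) \left(- \frac{1}{2242}\right) + 3428 = \frac{93}{118} + 3428 = \frac{404597}{118}$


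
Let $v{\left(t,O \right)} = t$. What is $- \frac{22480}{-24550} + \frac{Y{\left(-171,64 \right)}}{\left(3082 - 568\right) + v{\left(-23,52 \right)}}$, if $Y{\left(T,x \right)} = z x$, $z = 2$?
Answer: $\frac{5914008}{6115405} \approx 0.96707$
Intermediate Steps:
$Y{\left(T,x \right)} = 2 x$
$- \frac{22480}{-24550} + \frac{Y{\left(-171,64 \right)}}{\left(3082 - 568\right) + v{\left(-23,52 \right)}} = - \frac{22480}{-24550} + \frac{2 \cdot 64}{\left(3082 - 568\right) - 23} = \left(-22480\right) \left(- \frac{1}{24550}\right) + \frac{128}{2514 - 23} = \frac{2248}{2455} + \frac{128}{2491} = \frac{5914008}{6115405}$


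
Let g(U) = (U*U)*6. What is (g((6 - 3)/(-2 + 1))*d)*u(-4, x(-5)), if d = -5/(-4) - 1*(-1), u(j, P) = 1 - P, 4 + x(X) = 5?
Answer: 0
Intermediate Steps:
x(X) = 1 (x(X) = -4 + 5 = 1)
g(U) = 6*U² (g(U) = U²*6 = 6*U²)
d = 9/4 (d = -5*(-¼) + 1 = 5/4 + 1 = 9/4 ≈ 2.2500)
(g((6 - 3)/(-2 + 1))*d)*u(-4, x(-5)) = ((6*((6 - 3)/(-2 + 1))²)*(9/4))*(1 - 1*1) = ((6*(3/(-1))²)*(9/4))*(1 - 1) = ((6*(3*(-1))²)*(9/4))*0 = ((6*(-3)²)*(9/4))*0 = ((6*9)*(9/4))*0 = (54*(9/4))*0 = (243/2)*0 = 0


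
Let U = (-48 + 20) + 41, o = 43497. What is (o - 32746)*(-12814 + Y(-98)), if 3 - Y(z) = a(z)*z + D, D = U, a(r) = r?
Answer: -241123428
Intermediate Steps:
U = 13 (U = -28 + 41 = 13)
D = 13
Y(z) = -10 - z² (Y(z) = 3 - (z*z + 13) = 3 - (z² + 13) = 3 - (13 + z²) = 3 + (-13 - z²) = -10 - z²)
(o - 32746)*(-12814 + Y(-98)) = (43497 - 32746)*(-12814 + (-10 - 1*(-98)²)) = 10751*(-12814 + (-10 - 1*9604)) = 10751*(-12814 + (-10 - 9604)) = 10751*(-12814 - 9614) = 10751*(-22428) = -241123428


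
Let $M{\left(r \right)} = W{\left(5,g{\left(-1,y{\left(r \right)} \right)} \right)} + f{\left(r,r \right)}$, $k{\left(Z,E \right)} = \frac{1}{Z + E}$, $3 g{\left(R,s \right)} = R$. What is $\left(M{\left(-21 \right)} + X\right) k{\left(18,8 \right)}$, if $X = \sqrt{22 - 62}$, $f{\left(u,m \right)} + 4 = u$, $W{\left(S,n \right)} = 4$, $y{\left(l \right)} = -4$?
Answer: $- \frac{21}{26} + \frac{i \sqrt{10}}{13} \approx -0.80769 + 0.24325 i$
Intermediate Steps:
$g{\left(R,s \right)} = \frac{R}{3}$
$f{\left(u,m \right)} = -4 + u$
$k{\left(Z,E \right)} = \frac{1}{E + Z}$
$M{\left(r \right)} = r$ ($M{\left(r \right)} = 4 + \left(-4 + r\right) = r$)
$X = 2 i \sqrt{10}$ ($X = \sqrt{-40} = 2 i \sqrt{10} \approx 6.3246 i$)
$\left(M{\left(-21 \right)} + X\right) k{\left(18,8 \right)} = \frac{-21 + 2 i \sqrt{10}}{8 + 18} = \frac{-21 + 2 i \sqrt{10}}{26} = \left(-21 + 2 i \sqrt{10}\right) \frac{1}{26} = - \frac{21}{26} + \frac{i \sqrt{10}}{13}$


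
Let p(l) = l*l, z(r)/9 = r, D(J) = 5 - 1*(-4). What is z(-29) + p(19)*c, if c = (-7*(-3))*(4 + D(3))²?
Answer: 1280928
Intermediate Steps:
D(J) = 9 (D(J) = 5 + 4 = 9)
z(r) = 9*r
c = 3549 (c = (-7*(-3))*(4 + 9)² = 21*13² = 21*169 = 3549)
p(l) = l²
z(-29) + p(19)*c = 9*(-29) + 19²*3549 = -261 + 361*3549 = -261 + 1281189 = 1280928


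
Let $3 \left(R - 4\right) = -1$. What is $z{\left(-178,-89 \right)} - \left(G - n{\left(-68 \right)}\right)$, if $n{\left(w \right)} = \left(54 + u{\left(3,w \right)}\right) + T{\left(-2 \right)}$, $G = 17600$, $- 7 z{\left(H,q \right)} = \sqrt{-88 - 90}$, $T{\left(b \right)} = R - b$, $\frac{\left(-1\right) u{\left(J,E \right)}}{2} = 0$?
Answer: $- \frac{52621}{3} - \frac{i \sqrt{178}}{7} \approx -17540.0 - 1.906 i$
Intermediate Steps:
$R = \frac{11}{3}$ ($R = 4 + \frac{1}{3} \left(-1\right) = 4 - \frac{1}{3} = \frac{11}{3} \approx 3.6667$)
$u{\left(J,E \right)} = 0$ ($u{\left(J,E \right)} = \left(-2\right) 0 = 0$)
$T{\left(b \right)} = \frac{11}{3} - b$
$z{\left(H,q \right)} = - \frac{i \sqrt{178}}{7}$ ($z{\left(H,q \right)} = - \frac{\sqrt{-88 - 90}}{7} = - \frac{\sqrt{-178}}{7} = - \frac{i \sqrt{178}}{7}$)
$n{\left(w \right)} = \frac{179}{3}$ ($n{\left(w \right)} = \left(54 + 0\right) + \left(\frac{11}{3} - -2\right) = 54 + \left(\frac{11}{3} + 2\right) = 54 + \frac{17}{3} = \frac{179}{3}$)
$z{\left(-178,-89 \right)} - \left(G - n{\left(-68 \right)}\right) = - \frac{i \sqrt{178}}{7} + \left(\frac{179}{3} - 17600\right) = - \frac{i \sqrt{178}}{7} - \frac{52621}{3} = - \frac{52621}{3} - \frac{i \sqrt{178}}{7}$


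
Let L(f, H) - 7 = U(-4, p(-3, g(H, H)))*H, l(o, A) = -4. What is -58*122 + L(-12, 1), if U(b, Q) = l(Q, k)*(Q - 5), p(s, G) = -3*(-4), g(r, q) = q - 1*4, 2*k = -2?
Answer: -7097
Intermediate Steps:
k = -1 (k = (1/2)*(-2) = -1)
g(r, q) = -4 + q (g(r, q) = q - 4 = -4 + q)
p(s, G) = 12
U(b, Q) = 20 - 4*Q (U(b, Q) = -4*(Q - 5) = -4*(-5 + Q) = 20 - 4*Q)
L(f, H) = 7 - 28*H (L(f, H) = 7 + (20 - 4*12)*H = 7 + (20 - 48)*H = 7 - 28*H)
-58*122 + L(-12, 1) = -58*122 + (7 - 28*1) = -7076 + (7 - 28) = -7076 - 21 = -7097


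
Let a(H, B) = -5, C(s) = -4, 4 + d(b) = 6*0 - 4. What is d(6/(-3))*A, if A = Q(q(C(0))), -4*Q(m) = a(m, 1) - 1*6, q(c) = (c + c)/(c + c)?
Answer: -22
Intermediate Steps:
d(b) = -8 (d(b) = -4 + (6*0 - 4) = -4 + (0 - 4) = -4 - 4 = -8)
q(c) = 1 (q(c) = (2*c)/((2*c)) = (2*c)*(1/(2*c)) = 1)
Q(m) = 11/4 (Q(m) = -(-5 - 1*6)/4 = -(-5 - 6)/4 = -¼*(-11) = 11/4)
A = 11/4 ≈ 2.7500
d(6/(-3))*A = -8*11/4 = -22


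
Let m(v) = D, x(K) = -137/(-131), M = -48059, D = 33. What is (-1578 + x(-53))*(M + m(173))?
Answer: 9921259106/131 ≈ 7.5735e+7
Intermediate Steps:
x(K) = 137/131 (x(K) = -137*(-1/131) = 137/131)
m(v) = 33
(-1578 + x(-53))*(M + m(173)) = (-1578 + 137/131)*(-48059 + 33) = -206581/131*(-48026) = 9921259106/131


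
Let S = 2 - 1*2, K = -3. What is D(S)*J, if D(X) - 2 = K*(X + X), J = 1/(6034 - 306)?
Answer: 1/2864 ≈ 0.00034916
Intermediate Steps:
J = 1/5728 ≈ 0.00017458
S = 0 (S = 2 - 2 = 0)
D(X) = 2 - 6*X (D(X) = 2 - 3*(X + X) = 2 - 6*X)
D(S)*J = (2 - 6*0)*(1/5728) = (2 + 0)*(1/5728) = 2*(1/5728) = 1/2864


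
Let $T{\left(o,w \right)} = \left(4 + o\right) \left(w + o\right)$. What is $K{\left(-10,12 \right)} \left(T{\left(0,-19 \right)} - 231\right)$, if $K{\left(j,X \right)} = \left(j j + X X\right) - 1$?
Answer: $-74601$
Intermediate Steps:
$T{\left(o,w \right)} = \left(4 + o\right) \left(o + w\right)$
$K{\left(j,X \right)} = -1 + X^{2} + j^{2}$ ($K{\left(j,X \right)} = \left(j^{2} + X^{2}\right) - 1 = \left(X^{2} + j^{2}\right) - 1 = -1 + X^{2} + j^{2}$)
$K{\left(-10,12 \right)} \left(T{\left(0,-19 \right)} - 231\right) = \left(-1 + 12^{2} + \left(-10\right)^{2}\right) \left(\left(0^{2} + 4 \cdot 0 + 4 \left(-19\right) + 0 \left(-19\right)\right) - 231\right) = \left(-1 + 144 + 100\right) \left(\left(0 + 0 - 76 + 0\right) - 231\right) = 243 \left(-76 - 231\right) = 243 \left(-307\right) = -74601$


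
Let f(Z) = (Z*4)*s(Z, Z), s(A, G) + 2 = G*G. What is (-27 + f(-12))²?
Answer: 46826649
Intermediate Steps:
s(A, G) = -2 + G² (s(A, G) = -2 + G*G = -2 + G²)
f(Z) = 4*Z*(-2 + Z²) (f(Z) = (Z*4)*(-2 + Z²) = (4*Z)*(-2 + Z²) = 4*Z*(-2 + Z²))
(-27 + f(-12))² = (-27 + 4*(-12)*(-2 + (-12)²))² = (-27 + 4*(-12)*(-2 + 144))² = (-27 + 4*(-12)*142)² = (-27 - 6816)² = (-6843)² = 46826649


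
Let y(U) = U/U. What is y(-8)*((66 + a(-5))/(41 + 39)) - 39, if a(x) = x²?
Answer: -3029/80 ≈ -37.862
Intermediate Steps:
y(U) = 1
y(-8)*((66 + a(-5))/(41 + 39)) - 39 = 1*((66 + (-5)²)/(41 + 39)) - 39 = 1*((66 + 25)/80) - 39 = 1*(91*(1/80)) - 39 = 1*(91/80) - 39 = 91/80 - 39 = -3029/80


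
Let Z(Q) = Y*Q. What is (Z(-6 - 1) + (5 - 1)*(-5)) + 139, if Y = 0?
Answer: 119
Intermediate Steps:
Z(Q) = 0 (Z(Q) = 0*Q = 0)
(Z(-6 - 1) + (5 - 1)*(-5)) + 139 = (0 + (5 - 1)*(-5)) + 139 = (0 + 4*(-5)) + 139 = (0 - 20) + 139 = -20 + 139 = 119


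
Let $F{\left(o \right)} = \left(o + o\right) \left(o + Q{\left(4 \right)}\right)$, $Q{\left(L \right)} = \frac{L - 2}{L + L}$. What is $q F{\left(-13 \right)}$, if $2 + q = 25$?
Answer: $\frac{15249}{2} \approx 7624.5$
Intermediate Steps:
$q = 23$ ($q = -2 + 25 = 23$)
$Q{\left(L \right)} = \frac{-2 + L}{2 L}$
$F{\left(o \right)} = 2 o \left(\frac{1}{4} + o\right)$ ($F{\left(o \right)} = \left(o + o\right) \left(o + \frac{-2 + 4}{2 \cdot 4}\right) = 2 o \left(o + \frac{1}{2} \cdot \frac{1}{4} \cdot 2\right) = 2 o \left(o + \frac{1}{4}\right) = 2 o \left(\frac{1}{4} + o\right)$)
$q F{\left(-13 \right)} = 23 \cdot \frac{1}{2} \left(-13\right) \left(1 + 4 \left(-13\right)\right) = 23 \cdot \frac{1}{2} \left(-13\right) \left(1 - 52\right) = 23 \cdot \frac{1}{2} \left(-13\right) \left(-51\right) = 23 \cdot \frac{663}{2} = \frac{15249}{2}$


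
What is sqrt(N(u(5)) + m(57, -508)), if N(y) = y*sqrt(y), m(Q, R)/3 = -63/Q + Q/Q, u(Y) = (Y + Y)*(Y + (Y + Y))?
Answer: sqrt(-114 + 270750*sqrt(6))/19 ≈ 42.858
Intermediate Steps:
u(Y) = 6*Y**2 (u(Y) = (2*Y)*(Y + 2*Y) = (2*Y)*(3*Y) = 6*Y**2)
m(Q, R) = 3 - 189/Q (m(Q, R) = 3*(-63/Q + Q/Q) = 3*(-63/Q + 1) = 3*(1 - 63/Q) = 3 - 189/Q)
N(y) = y**(3/2)
sqrt(N(u(5)) + m(57, -508)) = sqrt((6*5**2)**(3/2) + (3 - 189/57)) = sqrt((6*25)**(3/2) + (3 - 189*1/57)) = sqrt(150**(3/2) + (3 - 63/19)) = sqrt(750*sqrt(6) - 6/19) = sqrt(-6/19 + 750*sqrt(6))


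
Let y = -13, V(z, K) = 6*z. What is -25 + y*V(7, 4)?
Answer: -571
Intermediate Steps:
-25 + y*V(7, 4) = -25 - 78*7 = -25 - 13*42 = -25 - 546 = -571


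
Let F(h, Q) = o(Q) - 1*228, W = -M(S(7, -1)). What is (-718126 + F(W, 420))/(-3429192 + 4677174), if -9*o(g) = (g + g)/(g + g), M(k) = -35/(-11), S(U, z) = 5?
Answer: -6465187/11231838 ≈ -0.57561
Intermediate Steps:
M(k) = 35/11 (M(k) = -35*(-1/11) = 35/11)
o(g) = -1/9 (o(g) = -(g + g)/(9*(g + g)) = -2*g/(9*(2*g)) = -2*g*1/(2*g)/9 = -1/9*1 = -1/9)
W = -35/11 (W = -1*35/11 = -35/11 ≈ -3.1818)
F(h, Q) = -2053/9 (F(h, Q) = -1/9 - 1*228 = -1/9 - 228 = -2053/9)
(-718126 + F(W, 420))/(-3429192 + 4677174) = (-718126 - 2053/9)/(-3429192 + 4677174) = -6465187/9/1247982 = -6465187/9*1/1247982 = -6465187/11231838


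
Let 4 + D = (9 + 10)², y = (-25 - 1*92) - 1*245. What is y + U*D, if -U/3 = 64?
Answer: -68906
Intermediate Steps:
y = -362 (y = (-25 - 92) - 245 = -117 - 245 = -362)
D = 357 (D = -4 + (9 + 10)² = -4 + 19² = -4 + 361 = 357)
U = -192 (U = -3*64 = -192)
y + U*D = -362 - 192*357 = -362 - 68544 = -68906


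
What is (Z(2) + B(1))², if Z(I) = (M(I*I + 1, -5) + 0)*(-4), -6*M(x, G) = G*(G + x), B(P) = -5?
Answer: 25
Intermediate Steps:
M(x, G) = -G*(G + x)/6
Z(I) = 40/3 - 10*I²/3 (Z(I) = (-⅙*(-5)*(-5 + (I*I + 1)) + 0)*(-4) = (-⅙*(-5)*(-5 + (I² + 1)) + 0)*(-4) = (-⅙*(-5)*(-5 + (1 + I²)) + 0)*(-4) = (-⅙*(-5)*(-4 + I²) + 0)*(-4) = ((-10/3 + 5*I²/6) + 0)*(-4) = (-10/3 + 5*I²/6)*(-4) = 40/3 - 10*I²/3)
(Z(2) + B(1))² = ((40/3 - 10/3*2²) - 5)² = ((40/3 - 10/3*4) - 5)² = ((40/3 - 40/3) - 5)² = (0 - 5)² = (-5)² = 25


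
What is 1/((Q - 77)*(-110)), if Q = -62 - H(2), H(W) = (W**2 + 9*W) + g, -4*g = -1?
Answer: 2/35475 ≈ 5.6378e-5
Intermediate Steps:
g = 1/4 (g = -1/4*(-1) = 1/4 ≈ 0.25000)
H(W) = 1/4 + W**2 + 9*W (H(W) = (W**2 + 9*W) + 1/4 = 1/4 + W**2 + 9*W)
Q = -337/4 (Q = -62 - (1/4 + 2**2 + 9*2) = -62 - (1/4 + 4 + 18) = -62 - 1*89/4 = -62 - 89/4 = -337/4 ≈ -84.250)
1/((Q - 77)*(-110)) = 1/((-337/4 - 77)*(-110)) = 1/(-645/4*(-110)) = 1/(35475/2) = 2/35475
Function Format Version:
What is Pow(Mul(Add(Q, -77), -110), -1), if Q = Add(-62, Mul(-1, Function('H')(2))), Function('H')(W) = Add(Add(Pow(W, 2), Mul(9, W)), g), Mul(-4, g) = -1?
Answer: Rational(2, 35475) ≈ 5.6378e-5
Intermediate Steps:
g = Rational(1, 4) (g = Mul(Rational(-1, 4), -1) = Rational(1, 4) ≈ 0.25000)
Function('H')(W) = Add(Rational(1, 4), Pow(W, 2), Mul(9, W)) (Function('H')(W) = Add(Add(Pow(W, 2), Mul(9, W)), Rational(1, 4)) = Add(Rational(1, 4), Pow(W, 2), Mul(9, W)))
Q = Rational(-337, 4) (Q = Add(-62, Mul(-1, Add(Rational(1, 4), Pow(2, 2), Mul(9, 2)))) = Add(-62, Mul(-1, Add(Rational(1, 4), 4, 18))) = Add(-62, Mul(-1, Rational(89, 4))) = Add(-62, Rational(-89, 4)) = Rational(-337, 4) ≈ -84.250)
Pow(Mul(Add(Q, -77), -110), -1) = Pow(Mul(Add(Rational(-337, 4), -77), -110), -1) = Pow(Mul(Rational(-645, 4), -110), -1) = Pow(Rational(35475, 2), -1) = Rational(2, 35475)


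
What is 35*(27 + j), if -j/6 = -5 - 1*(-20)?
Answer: -2205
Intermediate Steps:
j = -90 (j = -6*(-5 - 1*(-20)) = -6*(-5 + 20) = -6*15 = -90)
35*(27 + j) = 35*(27 - 90) = 35*(-63) = -2205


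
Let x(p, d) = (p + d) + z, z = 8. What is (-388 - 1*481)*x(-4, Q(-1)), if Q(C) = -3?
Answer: -869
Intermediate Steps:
x(p, d) = 8 + d + p (x(p, d) = (p + d) + 8 = (d + p) + 8 = 8 + d + p)
(-388 - 1*481)*x(-4, Q(-1)) = (-388 - 1*481)*(8 - 3 - 4) = (-388 - 481)*1 = -869*1 = -869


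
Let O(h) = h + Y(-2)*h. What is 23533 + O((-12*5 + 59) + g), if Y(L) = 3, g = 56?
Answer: 23753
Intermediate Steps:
O(h) = 4*h (O(h) = h + 3*h = 4*h)
23533 + O((-12*5 + 59) + g) = 23533 + 4*((-12*5 + 59) + 56) = 23533 + 4*((-60 + 59) + 56) = 23533 + 4*(-1 + 56) = 23533 + 4*55 = 23533 + 220 = 23753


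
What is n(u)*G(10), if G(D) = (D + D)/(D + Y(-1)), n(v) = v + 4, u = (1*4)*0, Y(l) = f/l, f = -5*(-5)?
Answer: -16/3 ≈ -5.3333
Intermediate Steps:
f = 25
Y(l) = 25/l
u = 0 (u = 4*0 = 0)
n(v) = 4 + v
G(D) = 2*D/(-25 + D) (G(D) = (D + D)/(D + 25/(-1)) = (2*D)/(D + 25*(-1)) = (2*D)/(D - 25) = (2*D)/(-25 + D) = 2*D/(-25 + D))
n(u)*G(10) = (4 + 0)*(2*10/(-25 + 10)) = 4*(2*10/(-15)) = 4*(2*10*(-1/15)) = 4*(-4/3) = -16/3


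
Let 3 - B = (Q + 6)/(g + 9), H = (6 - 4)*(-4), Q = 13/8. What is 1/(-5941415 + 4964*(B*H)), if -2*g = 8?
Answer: -5/29999951 ≈ -1.6667e-7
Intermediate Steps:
g = -4 (g = -1/2*8 = -4)
Q = 13/8 (Q = 13*(1/8) = 13/8 ≈ 1.6250)
H = -8 (H = 2*(-4) = -8)
B = 59/40 (B = 3 - (13/8 + 6)/(-4 + 9) = 3 - 61/(8*5) = 3 - 1*61/40 = 3 - 61/40 = 59/40 ≈ 1.4750)
1/(-5941415 + 4964*(B*H)) = 1/(-5941415 + 4964*((59/40)*(-8))) = 1/(-5941415 + 4964*(-59/5)) = 1/(-5941415 - 292876/5) = 1/(-29999951/5) = -5/29999951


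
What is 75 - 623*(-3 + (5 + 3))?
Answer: -3040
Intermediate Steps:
75 - 623*(-3 + (5 + 3)) = 75 - 623*(-3 + 8) = 75 - 623*5 = 75 - 89*35 = 75 - 3115 = -3040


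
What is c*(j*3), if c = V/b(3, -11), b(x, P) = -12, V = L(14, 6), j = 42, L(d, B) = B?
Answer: -63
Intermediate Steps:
V = 6
c = -½ (c = 6/(-12) = 6*(-1/12) = -½ ≈ -0.50000)
c*(j*3) = -21*3 = -½*126 = -63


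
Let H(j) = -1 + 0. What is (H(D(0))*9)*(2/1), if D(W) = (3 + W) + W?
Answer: -18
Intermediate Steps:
D(W) = 3 + 2*W
H(j) = -1
(H(D(0))*9)*(2/1) = (-1*9)*(2/1) = -18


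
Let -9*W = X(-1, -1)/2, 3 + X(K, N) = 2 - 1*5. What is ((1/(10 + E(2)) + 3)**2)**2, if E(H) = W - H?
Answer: 37015056/390625 ≈ 94.759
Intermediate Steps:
X(K, N) = -6 (X(K, N) = -3 + (2 - 1*5) = -3 + (2 - 5) = -3 - 3 = -6)
W = 1/3 (W = -(-2)/(3*2) = -1/9*(-3) = 1/3 ≈ 0.33333)
E(H) = 1/3 - H
((1/(10 + E(2)) + 3)**2)**2 = ((1/(10 + (1/3 - 1*2)) + 3)**2)**2 = ((1/(10 + (1/3 - 2)) + 3)**2)**2 = ((1/(10 - 5/3) + 3)**2)**2 = ((1/(25/3) + 3)**2)**2 = ((3/25 + 3)**2)**2 = ((78/25)**2)**2 = (6084/625)**2 = 37015056/390625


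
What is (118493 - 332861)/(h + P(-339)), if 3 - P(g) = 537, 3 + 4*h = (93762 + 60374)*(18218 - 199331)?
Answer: 285824/9305345169 ≈ 3.0716e-5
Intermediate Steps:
h = -27916033371/4 (h = -¾ + ((93762 + 60374)*(18218 - 199331))/4 = -¾ + (154136*(-181113))/4 = -¾ + (¼)*(-27916033368) = -¾ - 6979008342 = -27916033371/4 ≈ -6.9790e+9)
P(g) = -534 (P(g) = 3 - 1*537 = 3 - 537 = -534)
(118493 - 332861)/(h + P(-339)) = (118493 - 332861)/(-27916033371/4 - 534) = -214368/(-27916035507/4) = -214368*(-4/27916035507) = 285824/9305345169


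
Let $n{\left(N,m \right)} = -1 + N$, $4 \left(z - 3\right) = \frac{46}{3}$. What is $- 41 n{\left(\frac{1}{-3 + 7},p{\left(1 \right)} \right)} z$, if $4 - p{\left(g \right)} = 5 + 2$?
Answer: $\frac{1681}{8} \approx 210.13$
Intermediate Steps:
$p{\left(g \right)} = -3$ ($p{\left(g \right)} = 4 - \left(5 + 2\right) = 4 - 7 = -3$)
$z = \frac{41}{6}$ ($z = 3 + \frac{46 \cdot \frac{1}{3}}{4} = 3 + \frac{1}{4} \cdot \frac{46}{3} = 3 + \frac{23}{6} = \frac{41}{6} \approx 6.8333$)
$- 41 n{\left(\frac{1}{-3 + 7},p{\left(1 \right)} \right)} z = - 41 \left(-1 + \frac{1}{-3 + 7}\right) \frac{41}{6} = - 41 \left(-1 + \frac{1}{4}\right) \frac{41}{6} = \left(-41\right) \left(- \frac{3}{4}\right) \frac{41}{6} = \frac{123}{4} \cdot \frac{41}{6} = \frac{1681}{8}$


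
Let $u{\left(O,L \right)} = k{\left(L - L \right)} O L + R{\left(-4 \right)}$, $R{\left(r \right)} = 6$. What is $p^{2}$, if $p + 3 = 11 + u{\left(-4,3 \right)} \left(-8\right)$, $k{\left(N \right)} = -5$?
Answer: $270400$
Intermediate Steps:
$u{\left(O,L \right)} = 6 - 5 L O$ ($u{\left(O,L \right)} = - 5 O L + 6 = - 5 L O + 6 = 6 - 5 L O$)
$p = -520$ ($p = -3 + \left(11 + \left(6 - 15 \left(-4\right)\right) \left(-8\right)\right) = -3 + \left(11 + \left(6 + 60\right) \left(-8\right)\right) = -3 + \left(11 + 66 \left(-8\right)\right) = -3 + \left(11 - 528\right) = -3 - 517 = -520$)
$p^{2} = \left(-520\right)^{2} = 270400$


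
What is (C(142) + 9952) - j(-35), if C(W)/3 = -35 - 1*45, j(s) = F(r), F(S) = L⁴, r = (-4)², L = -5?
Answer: 9087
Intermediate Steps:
r = 16
F(S) = 625 (F(S) = (-5)⁴ = 625)
j(s) = 625
C(W) = -240 (C(W) = 3*(-35 - 1*45) = 3*(-35 - 45) = 3*(-80) = -240)
(C(142) + 9952) - j(-35) = (-240 + 9952) - 1*625 = 9712 - 625 = 9087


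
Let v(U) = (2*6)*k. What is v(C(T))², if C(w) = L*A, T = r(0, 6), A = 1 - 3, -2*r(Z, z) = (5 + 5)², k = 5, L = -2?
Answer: 3600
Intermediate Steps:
r(Z, z) = -50 (r(Z, z) = -(5 + 5)²/2 = -½*10² = -½*100 = -50)
A = -2
T = -50
C(w) = 4 (C(w) = -2*(-2) = 4)
v(U) = 60 (v(U) = (2*6)*5 = 12*5 = 60)
v(C(T))² = 60² = 3600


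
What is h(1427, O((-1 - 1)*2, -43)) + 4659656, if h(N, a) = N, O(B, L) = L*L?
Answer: 4661083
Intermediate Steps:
O(B, L) = L**2
h(1427, O((-1 - 1)*2, -43)) + 4659656 = 1427 + 4659656 = 4661083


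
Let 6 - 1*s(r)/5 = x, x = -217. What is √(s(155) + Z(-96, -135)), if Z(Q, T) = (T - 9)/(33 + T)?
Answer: √322643/17 ≈ 33.413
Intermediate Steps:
s(r) = 1115 (s(r) = 30 - 5*(-217) = 30 + 1085 = 1115)
Z(Q, T) = (-9 + T)/(33 + T)
√(s(155) + Z(-96, -135)) = √(1115 + (-9 - 135)/(33 - 135)) = √(1115 - 144/(-102)) = √(1115 - 1/102*(-144)) = √(1115 + 24/17) = √(18979/17) = √322643/17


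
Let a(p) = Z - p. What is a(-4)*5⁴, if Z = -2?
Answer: 1250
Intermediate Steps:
a(p) = -2 - p
a(-4)*5⁴ = (-2 - 1*(-4))*5⁴ = (-2 + 4)*625 = 2*625 = 1250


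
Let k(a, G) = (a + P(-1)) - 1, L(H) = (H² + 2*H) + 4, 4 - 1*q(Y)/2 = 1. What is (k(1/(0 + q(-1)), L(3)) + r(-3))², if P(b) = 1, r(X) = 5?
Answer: 961/36 ≈ 26.694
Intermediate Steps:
q(Y) = 6 (q(Y) = 8 - 2*1 = 8 - 2 = 6)
L(H) = 4 + H² + 2*H
k(a, G) = a (k(a, G) = (a + 1) - 1 = (1 + a) - 1 = a)
(k(1/(0 + q(-1)), L(3)) + r(-3))² = (1/(0 + 6) + 5)² = (1/6 + 5)² = (⅙ + 5)² = (31/6)² = 961/36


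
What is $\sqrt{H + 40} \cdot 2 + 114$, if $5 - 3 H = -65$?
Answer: $114 + \frac{2 \sqrt{570}}{3} \approx 129.92$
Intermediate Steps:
$H = \frac{70}{3}$ ($H = \frac{5}{3} - - \frac{65}{3} = \frac{5}{3} + \frac{65}{3} = \frac{70}{3} \approx 23.333$)
$\sqrt{H + 40} \cdot 2 + 114 = \sqrt{\frac{70}{3} + 40} \cdot 2 + 114 = \sqrt{\frac{190}{3}} \cdot 2 + 114 = \frac{\sqrt{570}}{3} \cdot 2 + 114 = \frac{2 \sqrt{570}}{3} + 114 = 114 + \frac{2 \sqrt{570}}{3}$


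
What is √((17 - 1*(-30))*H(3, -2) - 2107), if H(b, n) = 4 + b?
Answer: I*√1778 ≈ 42.166*I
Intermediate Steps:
√((17 - 1*(-30))*H(3, -2) - 2107) = √((17 - 1*(-30))*(4 + 3) - 2107) = √((17 + 30)*7 - 2107) = √(47*7 - 2107) = √(329 - 2107) = √(-1778) = I*√1778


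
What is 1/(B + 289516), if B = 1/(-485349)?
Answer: 485349/140516301083 ≈ 3.4540e-6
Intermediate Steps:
B = -1/485349 ≈ -2.0604e-6
1/(B + 289516) = 1/(-1/485349 + 289516) = 1/(140516301083/485349) = 485349/140516301083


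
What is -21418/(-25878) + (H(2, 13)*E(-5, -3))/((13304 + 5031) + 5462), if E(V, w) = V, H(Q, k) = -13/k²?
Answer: 3313011644/4002821979 ≈ 0.82767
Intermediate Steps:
H(Q, k) = -13/k²
-21418/(-25878) + (H(2, 13)*E(-5, -3))/((13304 + 5031) + 5462) = -21418/(-25878) + (-13/13²*(-5))/((13304 + 5031) + 5462) = -21418*(-1/25878) + (-13*1/169*(-5))/(18335 + 5462) = 10709/12939 - 1/13*(-5)/23797 = 10709/12939 + (5/13)*(1/23797) = 10709/12939 + 5/309361 = 3313011644/4002821979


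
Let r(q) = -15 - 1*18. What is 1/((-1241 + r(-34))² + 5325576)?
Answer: 1/6948652 ≈ 1.4391e-7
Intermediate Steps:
r(q) = -33 (r(q) = -15 - 18 = -33)
1/((-1241 + r(-34))² + 5325576) = 1/((-1241 - 33)² + 5325576) = 1/((-1274)² + 5325576) = 1/(1623076 + 5325576) = 1/6948652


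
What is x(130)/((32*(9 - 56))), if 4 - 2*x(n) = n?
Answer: 63/1504 ≈ 0.041888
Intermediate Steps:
x(n) = 2 - n/2
x(130)/((32*(9 - 56))) = (2 - ½*130)/((32*(9 - 56))) = (2 - 65)/((32*(-47))) = -63/(-1504) = -63*(-1/1504) = 63/1504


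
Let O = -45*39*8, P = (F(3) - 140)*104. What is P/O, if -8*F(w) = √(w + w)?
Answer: 28/27 + √6/1080 ≈ 1.0393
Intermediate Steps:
F(w) = -√2*√w/8 (F(w) = -√(w + w)/8 = -√2*√w/8)
P = -14560 - 13*√6 (P = (-√2*√3/8 - 140)*104 = (-√6/8 - 140)*104 = (-140 - √6/8)*104 = -14560 - 13*√6 ≈ -14592.)
O = -14040 (O = -1755*8 = -14040)
P/O = (-14560 - 13*√6)/(-14040) = (-14560 - 13*√6)*(-1/14040) = 28/27 + √6/1080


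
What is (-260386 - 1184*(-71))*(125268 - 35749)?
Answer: -15784169118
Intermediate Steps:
(-260386 - 1184*(-71))*(125268 - 35749) = (-260386 + 84064)*89519 = -176322*89519 = -15784169118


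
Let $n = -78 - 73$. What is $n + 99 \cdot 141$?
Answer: $13808$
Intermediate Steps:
$n = -151$ ($n = -78 - 73 = -151$)
$n + 99 \cdot 141 = -151 + 99 \cdot 141 = -151 + 13959 = 13808$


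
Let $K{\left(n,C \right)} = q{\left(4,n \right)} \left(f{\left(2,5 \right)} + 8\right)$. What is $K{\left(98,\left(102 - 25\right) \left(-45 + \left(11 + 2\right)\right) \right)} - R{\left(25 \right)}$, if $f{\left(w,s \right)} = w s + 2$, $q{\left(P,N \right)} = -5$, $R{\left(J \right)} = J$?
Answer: $-125$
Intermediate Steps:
$f{\left(w,s \right)} = 2 + s w$ ($f{\left(w,s \right)} = s w + 2 = 2 + s w$)
$K{\left(n,C \right)} = -100$ ($K{\left(n,C \right)} = - 5 \left(\left(2 + 5 \cdot 2\right) + 8\right) = - 5 \left(\left(2 + 10\right) + 8\right) = - 5 \left(12 + 8\right) = \left(-5\right) 20 = -100$)
$K{\left(98,\left(102 - 25\right) \left(-45 + \left(11 + 2\right)\right) \right)} - R{\left(25 \right)} = -100 - 25 = -125$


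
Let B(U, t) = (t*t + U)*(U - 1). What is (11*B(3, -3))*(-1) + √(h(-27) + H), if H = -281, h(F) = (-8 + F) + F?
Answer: -264 + 7*I*√7 ≈ -264.0 + 18.52*I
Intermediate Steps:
h(F) = -8 + 2*F
B(U, t) = (-1 + U)*(U + t²) (B(U, t) = (t² + U)*(-1 + U) = (U + t²)*(-1 + U) = (-1 + U)*(U + t²))
(11*B(3, -3))*(-1) + √(h(-27) + H) = (11*(3² - 1*3 - 1*(-3)² + 3*(-3)²))*(-1) + √((-8 + 2*(-27)) - 281) = (11*(9 - 3 - 1*9 + 3*9))*(-1) + √((-8 - 54) - 281) = (11*(9 - 3 - 9 + 27))*(-1) + √(-62 - 281) = (11*24)*(-1) + √(-343) = 264*(-1) + 7*I*√7 = -264 + 7*I*√7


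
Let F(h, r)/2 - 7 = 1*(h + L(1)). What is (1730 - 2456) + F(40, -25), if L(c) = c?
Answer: -630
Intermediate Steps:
F(h, r) = 16 + 2*h (F(h, r) = 14 + 2*(1*(h + 1)) = 14 + 2*(1*(1 + h)) = 14 + 2*(1 + h) = 14 + (2 + 2*h) = 16 + 2*h)
(1730 - 2456) + F(40, -25) = (1730 - 2456) + (16 + 2*40) = -726 + (16 + 80) = -726 + 96 = -630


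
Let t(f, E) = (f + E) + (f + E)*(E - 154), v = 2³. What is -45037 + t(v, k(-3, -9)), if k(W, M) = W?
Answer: -45817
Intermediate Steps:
v = 8
t(f, E) = E + f + (-154 + E)*(E + f) (t(f, E) = (E + f) + (E + f)*(-154 + E) = (E + f) + (-154 + E)*(E + f) = E + f + (-154 + E)*(E + f))
-45037 + t(v, k(-3, -9)) = -45037 + ((-3)² - 153*(-3) - 153*8 - 3*8) = -45037 + (9 + 459 - 1224 - 24) = -45037 - 780 = -45817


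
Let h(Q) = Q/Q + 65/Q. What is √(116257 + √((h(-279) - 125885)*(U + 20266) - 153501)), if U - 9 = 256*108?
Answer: √(1005506793 + 93*I*√52178583217862)/93 ≈ 357.82 + 108.53*I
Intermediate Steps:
U = 27657 (U = 9 + 256*108 = 9 + 27648 = 27657)
h(Q) = 1 + 65/Q
√(116257 + √((h(-279) - 125885)*(U + 20266) - 153501)) = √(116257 + √(((65 - 279)/(-279) - 125885)*(27657 + 20266) - 153501)) = √(116257 + √((-1/279*(-214) - 125885)*47923 - 153501)) = √(116257 + √((214/279 - 125885)*47923 - 153501)) = √(116257 + √(-35121701/279*47923 - 153501)) = √(116257 + √(-1683137277023/279 - 153501)) = √(116257 + √(-1683180103802/279)) = √(116257 + I*√52178583217862/93)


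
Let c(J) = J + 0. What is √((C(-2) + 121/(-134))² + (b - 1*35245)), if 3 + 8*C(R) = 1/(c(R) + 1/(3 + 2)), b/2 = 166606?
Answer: √433376572237/1206 ≈ 545.87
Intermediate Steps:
b = 333212 (b = 2*166606 = 333212)
c(J) = J
C(R) = -3/8 + 1/(8*(⅕ + R)) (C(R) = -3/8 + 1/(8*(R + 1/(3 + 2))) = -3/8 + 1/(8*(R + 1/5)) = -3/8 + 1/(8*(R + ⅕)) = -3/8 + 1/(8*(⅕ + R)))
√((C(-2) + 121/(-134))² + (b - 1*35245)) = √(((2 - 15*(-2))/(8*(1 + 5*(-2))) + 121/(-134))² + (333212 - 1*35245)) = √(((2 + 30)/(8*(1 - 10)) + 121*(-1/134))² + (333212 - 35245)) = √(((⅛)*32/(-9) - 121/134)² + 297967) = √(((⅛)*(-⅑)*32 - 121/134)² + 297967) = √((-4/9 - 121/134)² + 297967) = √((-1625/1206)² + 297967) = √(2640625/1454436 + 297967) = √(433376572237/1454436) = √433376572237/1206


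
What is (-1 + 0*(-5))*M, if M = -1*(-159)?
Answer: -159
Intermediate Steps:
M = 159
(-1 + 0*(-5))*M = (-1 + 0*(-5))*159 = (-1 + 0)*159 = -1*159 = -159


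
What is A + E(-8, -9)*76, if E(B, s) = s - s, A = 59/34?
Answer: 59/34 ≈ 1.7353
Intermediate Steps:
A = 59/34 (A = 59*(1/34) = 59/34 ≈ 1.7353)
E(B, s) = 0
A + E(-8, -9)*76 = 59/34 + 0*76 = 59/34 + 0 = 59/34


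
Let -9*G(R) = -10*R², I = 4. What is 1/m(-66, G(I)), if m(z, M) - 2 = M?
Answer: 9/178 ≈ 0.050562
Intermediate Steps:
G(R) = 10*R²/9 (G(R) = -(-10)*R²/9 = 10*R²/9)
m(z, M) = 2 + M
1/m(-66, G(I)) = 1/(2 + (10/9)*4²) = 1/(2 + (10/9)*16) = 1/(2 + 160/9) = 1/(178/9) = 9/178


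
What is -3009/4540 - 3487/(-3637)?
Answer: 4887247/16511980 ≈ 0.29598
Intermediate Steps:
-3009/4540 - 3487/(-3637) = -3009*1/4540 - 3487*(-1/3637) = -3009/4540 + 3487/3637 = 4887247/16511980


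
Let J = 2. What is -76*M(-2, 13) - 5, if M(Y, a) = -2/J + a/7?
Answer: -491/7 ≈ -70.143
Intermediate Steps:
M(Y, a) = -1 + a/7 (M(Y, a) = -2/2 + a/7 = -2*½ + a*(⅐) = -1 + a/7)
-76*M(-2, 13) - 5 = -76*(-1 + (⅐)*13) - 5 = -76*(-1 + 13/7) - 5 = -76*6/7 - 5 = -456/7 - 5 = -491/7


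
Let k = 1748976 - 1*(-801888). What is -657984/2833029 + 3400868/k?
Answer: 221009165861/200740880196 ≈ 1.1010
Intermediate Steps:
k = 2550864 (k = 1748976 + 801888 = 2550864)
-657984/2833029 + 3400868/k = -657984/2833029 + 3400868/2550864 = -657984*1/2833029 + 3400868*(1/2550864) = -219328/944343 + 850217/637716 = 221009165861/200740880196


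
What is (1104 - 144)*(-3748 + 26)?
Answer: -3573120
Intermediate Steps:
(1104 - 144)*(-3748 + 26) = 960*(-3722) = -3573120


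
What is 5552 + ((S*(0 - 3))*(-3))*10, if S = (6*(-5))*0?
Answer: 5552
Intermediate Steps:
S = 0 (S = -30*0 = 0)
5552 + ((S*(0 - 3))*(-3))*10 = 5552 + ((0*(0 - 3))*(-3))*10 = 5552 + ((0*(-3))*(-3))*10 = 5552 + (0*(-3))*10 = 5552 + 0*10 = 5552 + 0 = 5552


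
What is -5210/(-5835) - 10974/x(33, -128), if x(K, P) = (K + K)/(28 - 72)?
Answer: 8538814/1167 ≈ 7316.9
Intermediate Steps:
x(K, P) = -K/22 (x(K, P) = (2*K)/(-44) = (2*K)*(-1/44) = -K/22)
-5210/(-5835) - 10974/x(33, -128) = -5210/(-5835) - 10974/((-1/22*33)) = -5210*(-1/5835) - 10974/(-3/2) = 1042/1167 - 10974*(-⅔) = 1042/1167 + 7316 = 8538814/1167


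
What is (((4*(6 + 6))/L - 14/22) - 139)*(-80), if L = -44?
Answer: 123840/11 ≈ 11258.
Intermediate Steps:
(((4*(6 + 6))/L - 14/22) - 139)*(-80) = (((4*(6 + 6))/(-44) - 14/22) - 139)*(-80) = (((4*12)*(-1/44) - 14*1/22) - 139)*(-80) = ((48*(-1/44) - 7/11) - 139)*(-80) = ((-12/11 - 7/11) - 139)*(-80) = (-19/11 - 139)*(-80) = -1548/11*(-80) = 123840/11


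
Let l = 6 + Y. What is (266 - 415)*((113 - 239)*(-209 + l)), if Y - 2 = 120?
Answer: -1520694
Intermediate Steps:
Y = 122 (Y = 2 + 120 = 122)
l = 128 (l = 6 + 122 = 128)
(266 - 415)*((113 - 239)*(-209 + l)) = (266 - 415)*((113 - 239)*(-209 + 128)) = -(-18774)*(-81) = -149*10206 = -1520694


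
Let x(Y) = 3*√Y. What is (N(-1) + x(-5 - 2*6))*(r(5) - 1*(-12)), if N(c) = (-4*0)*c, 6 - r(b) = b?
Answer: 39*I*√17 ≈ 160.8*I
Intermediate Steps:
r(b) = 6 - b
N(c) = 0 (N(c) = 0*c = 0)
(N(-1) + x(-5 - 2*6))*(r(5) - 1*(-12)) = (0 + 3*√(-5 - 2*6))*((6 - 1*5) - 1*(-12)) = (0 + 3*√(-5 - 12))*((6 - 5) + 12) = (0 + 3*√(-17))*(1 + 12) = (0 + 3*(I*√17))*13 = (0 + 3*I*√17)*13 = (3*I*√17)*13 = 39*I*√17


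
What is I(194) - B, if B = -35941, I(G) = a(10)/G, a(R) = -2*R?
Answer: 3486267/97 ≈ 35941.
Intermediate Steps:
I(G) = -20/G (I(G) = (-2*10)/G = -20/G)
I(194) - B = -20/194 - 1*(-35941) = -20*1/194 + 35941 = -10/97 + 35941 = 3486267/97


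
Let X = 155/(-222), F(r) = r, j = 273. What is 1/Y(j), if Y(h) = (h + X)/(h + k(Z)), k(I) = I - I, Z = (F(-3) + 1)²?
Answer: 60606/60451 ≈ 1.0026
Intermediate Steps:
Z = 4 (Z = (-3 + 1)² = (-2)² = 4)
k(I) = 0
X = -155/222 (X = 155*(-1/222) = -155/222 ≈ -0.69820)
Y(h) = (-155/222 + h)/h (Y(h) = (h - 155/222)/(h + 0) = (-155/222 + h)/h)
1/Y(j) = 1/((-155/222 + 273)/273) = 1/((1/273)*(60451/222)) = 1/(60451/60606) = 60606/60451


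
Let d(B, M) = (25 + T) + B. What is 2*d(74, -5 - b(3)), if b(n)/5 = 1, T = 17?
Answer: 232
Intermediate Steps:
b(n) = 5 (b(n) = 5*1 = 5)
d(B, M) = 42 + B (d(B, M) = (25 + 17) + B = 42 + B)
2*d(74, -5 - b(3)) = 2*(42 + 74) = 2*116 = 232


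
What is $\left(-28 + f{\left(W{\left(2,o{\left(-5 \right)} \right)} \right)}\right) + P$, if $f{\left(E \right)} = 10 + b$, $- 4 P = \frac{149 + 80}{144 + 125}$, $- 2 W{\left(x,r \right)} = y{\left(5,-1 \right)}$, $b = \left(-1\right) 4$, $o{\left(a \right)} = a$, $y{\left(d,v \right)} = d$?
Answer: $- \frac{23901}{1076} \approx -22.213$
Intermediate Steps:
$b = -4$
$W{\left(x,r \right)} = - \frac{5}{2}$ ($W{\left(x,r \right)} = \left(- \frac{1}{2}\right) 5 = - \frac{5}{2}$)
$P = - \frac{229}{1076}$ ($P = - \frac{\left(149 + 80\right) \frac{1}{144 + 125}}{4} = - \frac{229 \cdot \frac{1}{269}}{4} = \left(- \frac{1}{4}\right) \frac{229}{269} = - \frac{229}{1076} \approx -0.21283$)
$f{\left(E \right)} = 6$ ($f{\left(E \right)} = 10 - 4 = 6$)
$\left(-28 + f{\left(W{\left(2,o{\left(-5 \right)} \right)} \right)}\right) + P = \left(-28 + 6\right) - \frac{229}{1076} = -22 - \frac{229}{1076} = - \frac{23901}{1076}$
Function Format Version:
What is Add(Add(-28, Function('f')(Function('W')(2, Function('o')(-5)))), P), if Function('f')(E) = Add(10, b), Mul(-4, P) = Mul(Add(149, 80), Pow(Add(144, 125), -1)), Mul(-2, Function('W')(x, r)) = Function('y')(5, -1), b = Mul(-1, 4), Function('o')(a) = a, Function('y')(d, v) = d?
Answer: Rational(-23901, 1076) ≈ -22.213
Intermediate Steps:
b = -4
Function('W')(x, r) = Rational(-5, 2) (Function('W')(x, r) = Mul(Rational(-1, 2), 5) = Rational(-5, 2))
P = Rational(-229, 1076) (P = Mul(Rational(-1, 4), Mul(Add(149, 80), Pow(Add(144, 125), -1))) = Mul(Rational(-1, 4), Mul(229, Pow(269, -1))) = Mul(Rational(-1, 4), Mul(229, Rational(1, 269))) = Mul(Rational(-1, 4), Rational(229, 269)) = Rational(-229, 1076) ≈ -0.21283)
Function('f')(E) = 6 (Function('f')(E) = Add(10, -4) = 6)
Add(Add(-28, Function('f')(Function('W')(2, Function('o')(-5)))), P) = Add(Add(-28, 6), Rational(-229, 1076)) = Add(-22, Rational(-229, 1076)) = Rational(-23901, 1076)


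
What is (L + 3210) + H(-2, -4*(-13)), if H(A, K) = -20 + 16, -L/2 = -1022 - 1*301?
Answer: 5852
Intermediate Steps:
L = 2646 (L = -2*(-1022 - 1*301) = -2*(-1022 - 301) = -2*(-1323) = 2646)
H(A, K) = -4
(L + 3210) + H(-2, -4*(-13)) = (2646 + 3210) - 4 = 5856 - 4 = 5852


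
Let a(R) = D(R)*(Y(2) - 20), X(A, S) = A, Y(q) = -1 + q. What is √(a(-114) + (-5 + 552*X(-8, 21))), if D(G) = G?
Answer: I*√2255 ≈ 47.487*I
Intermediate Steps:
a(R) = -19*R (a(R) = R*((-1 + 2) - 20) = R*(1 - 20) = R*(-19) = -19*R)
√(a(-114) + (-5 + 552*X(-8, 21))) = √(-19*(-114) + (-5 + 552*(-8))) = √(2166 + (-5 - 4416)) = √(2166 - 4421) = √(-2255) = I*√2255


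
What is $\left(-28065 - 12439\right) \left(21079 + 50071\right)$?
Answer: $-2881859600$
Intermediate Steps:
$\left(-28065 - 12439\right) \left(21079 + 50071\right) = \left(-40504\right) 71150 = -2881859600$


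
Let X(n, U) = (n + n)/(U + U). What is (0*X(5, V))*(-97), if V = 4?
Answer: 0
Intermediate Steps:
X(n, U) = n/U (X(n, U) = (2*n)/((2*U)) = (2*n)*(1/(2*U)) = n/U)
(0*X(5, V))*(-97) = (0*(5/4))*(-97) = 0*(-97) = 0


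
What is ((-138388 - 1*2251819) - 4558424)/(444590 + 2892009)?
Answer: -6948631/3336599 ≈ -2.0826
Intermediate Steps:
((-138388 - 1*2251819) - 4558424)/(444590 + 2892009) = ((-138388 - 2251819) - 4558424)/3336599 = (-2390207 - 4558424)*(1/3336599) = -6948631*1/3336599 = -6948631/3336599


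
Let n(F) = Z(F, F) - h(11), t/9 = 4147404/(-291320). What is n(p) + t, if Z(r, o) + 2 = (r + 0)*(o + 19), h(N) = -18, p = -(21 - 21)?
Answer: -8166379/72830 ≈ -112.13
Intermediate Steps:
p = 0 (p = -1*0 = 0)
Z(r, o) = -2 + r*(19 + o) (Z(r, o) = -2 + (r + 0)*(o + 19) = -2 + r*(19 + o))
t = -9331659/72830 (t = 9*(4147404/(-291320)) = 9*(4147404*(-1/291320)) = 9*(-1036851/72830) = -9331659/72830 ≈ -128.13)
n(F) = 16 + F² + 19*F (n(F) = (-2 + 19*F + F*F) - 1*(-18) = (-2 + 19*F + F²) + 18 = (-2 + F² + 19*F) + 18 = 16 + F² + 19*F)
n(p) + t = (16 + 0² + 19*0) - 9331659/72830 = (16 + 0 + 0) - 9331659/72830 = 16 - 9331659/72830 = -8166379/72830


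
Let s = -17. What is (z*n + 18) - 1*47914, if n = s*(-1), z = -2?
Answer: -47930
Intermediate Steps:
n = 17 (n = -17*(-1) = 17)
(z*n + 18) - 1*47914 = (-2*17 + 18) - 1*47914 = (-34 + 18) - 47914 = -16 - 47914 = -47930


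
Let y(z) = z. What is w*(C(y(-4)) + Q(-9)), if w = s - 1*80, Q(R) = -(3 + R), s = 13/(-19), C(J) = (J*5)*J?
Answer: -131838/19 ≈ -6938.8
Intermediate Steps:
C(J) = 5*J² (C(J) = (5*J)*J = 5*J²)
s = -13/19 (s = 13*(-1/19) = -13/19 ≈ -0.68421)
Q(R) = -3 - R
w = -1533/19 (w = -13/19 - 1*80 = -13/19 - 80 = -1533/19 ≈ -80.684)
w*(C(y(-4)) + Q(-9)) = -1533*(5*(-4)² + (-3 - 1*(-9)))/19 = -1533*(5*16 + (-3 + 9))/19 = -1533*(80 + 6)/19 = -1533/19*86 = -131838/19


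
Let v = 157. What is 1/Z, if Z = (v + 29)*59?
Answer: 1/10974 ≈ 9.1124e-5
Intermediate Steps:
Z = 10974 (Z = (157 + 29)*59 = 186*59 = 10974)
1/Z = 1/10974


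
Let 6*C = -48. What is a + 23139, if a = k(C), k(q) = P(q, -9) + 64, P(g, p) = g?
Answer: 23195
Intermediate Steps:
C = -8 (C = (⅙)*(-48) = -8)
k(q) = 64 + q (k(q) = q + 64 = 64 + q)
a = 56 (a = 64 - 8 = 56)
a + 23139 = 56 + 23139 = 23195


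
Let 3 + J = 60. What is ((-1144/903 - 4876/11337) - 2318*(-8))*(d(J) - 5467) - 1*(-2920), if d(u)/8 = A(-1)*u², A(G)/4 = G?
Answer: -53677740100380/26453 ≈ -2.0292e+9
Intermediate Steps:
J = 57 (J = -3 + 60 = 57)
A(G) = 4*G
d(u) = -32*u² (d(u) = 8*((4*(-1))*u²) = 8*(-4*u²) = -32*u²)
((-1144/903 - 4876/11337) - 2318*(-8))*(d(J) - 5467) - 1*(-2920) = ((-1144/903 - 4876/11337) - 2318*(-8))*(-32*57² - 5467) - 1*(-2920) = ((-1144*1/903 - 4876*1/11337) + 18544)*(-32*3249 - 5467) + 2920 = ((-1144/903 - 4876/11337) + 18544)*(-103968 - 5467) + 2920 = (-1930284/1137479 + 18544)*(-109435) + 2920 = (21091480292/1137479)*(-109435) + 2920 = -53677817343140/26453 + 2920 = -53677740100380/26453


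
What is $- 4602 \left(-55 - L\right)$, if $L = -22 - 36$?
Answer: $-13806$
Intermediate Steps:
$L = -58$
$- 4602 \left(-55 - L\right) = - 4602 \left(-55 - -58\right) = - 4602 \left(-55 + 58\right) = \left(-4602\right) 3 = -13806$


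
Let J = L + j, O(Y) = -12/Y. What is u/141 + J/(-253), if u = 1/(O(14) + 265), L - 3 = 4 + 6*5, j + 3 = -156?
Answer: 31808269/65959377 ≈ 0.48224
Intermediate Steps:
j = -159 (j = -3 - 156 = -159)
L = 37 (L = 3 + (4 + 6*5) = 3 + (4 + 30) = 3 + 34 = 37)
J = -122 (J = 37 - 159 = -122)
u = 7/1849 (u = 1/(-12/14 + 265) = 1/(-12*1/14 + 265) = 1/(-6/7 + 265) = 1/(1849/7) = 7/1849 ≈ 0.0037858)
u/141 + J/(-253) = (7/1849)/141 - 122/(-253) = (7/1849)*(1/141) - 122*(-1/253) = 7/260709 + 122/253 = 31808269/65959377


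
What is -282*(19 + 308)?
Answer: -92214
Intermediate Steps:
-282*(19 + 308) = -282*327 = -92214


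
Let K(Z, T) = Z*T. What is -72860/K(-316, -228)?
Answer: -18215/18012 ≈ -1.0113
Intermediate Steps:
K(Z, T) = T*Z
-72860/K(-316, -228) = -72860/((-228*(-316))) = -72860/72048 = -72860*1/72048 = -18215/18012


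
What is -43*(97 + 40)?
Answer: -5891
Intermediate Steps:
-43*(97 + 40) = -43*137 = -5891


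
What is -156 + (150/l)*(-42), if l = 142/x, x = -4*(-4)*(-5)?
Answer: 240924/71 ≈ 3393.3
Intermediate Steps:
x = -80 (x = 16*(-5) = -80)
l = -71/40 (l = 142/(-80) = 142*(-1/80) = -71/40 ≈ -1.7750)
-156 + (150/l)*(-42) = -156 + (150/(-71/40))*(-42) = -156 + (150*(-40/71))*(-42) = -156 - 6000/71*(-42) = -156 + 252000/71 = 240924/71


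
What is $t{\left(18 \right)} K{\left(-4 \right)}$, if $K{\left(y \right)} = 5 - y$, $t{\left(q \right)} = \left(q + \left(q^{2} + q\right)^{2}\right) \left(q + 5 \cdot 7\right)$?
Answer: $55800414$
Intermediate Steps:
$t{\left(q \right)} = \left(35 + q\right) \left(q + \left(q + q^{2}\right)^{2}\right)$ ($t{\left(q \right)} = \left(q + \left(q + q^{2}\right)^{2}\right) \left(q + 35\right) = \left(q + \left(q + q^{2}\right)^{2}\right) \left(35 + q\right) = \left(35 + q\right) \left(q + \left(q + q^{2}\right)^{2}\right)$)
$t{\left(18 \right)} K{\left(-4 \right)} = 18 \left(35 + 18^{4} + 36 \cdot 18 + 37 \cdot 18^{3} + 71 \cdot 18^{2}\right) \left(5 - -4\right) = 18 \left(35 + 104976 + 648 + 37 \cdot 5832 + 71 \cdot 324\right) \left(5 + 4\right) = 18 \left(35 + 104976 + 648 + 215784 + 23004\right) 9 = 18 \cdot 344447 \cdot 9 = 6200046 \cdot 9 = 55800414$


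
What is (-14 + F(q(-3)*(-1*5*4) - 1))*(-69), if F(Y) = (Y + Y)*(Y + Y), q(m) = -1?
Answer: -98670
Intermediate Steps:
F(Y) = 4*Y² (F(Y) = (2*Y)*(2*Y) = 4*Y²)
(-14 + F(q(-3)*(-1*5*4) - 1))*(-69) = (-14 + 4*(-(-1*5)*4 - 1)²)*(-69) = (-14 + 4*(-(-5)*4 - 1)²)*(-69) = (-14 + 4*(-1*(-20) - 1)²)*(-69) = (-14 + 4*(20 - 1)²)*(-69) = (-14 + 4*19²)*(-69) = (-14 + 4*361)*(-69) = (-14 + 1444)*(-69) = 1430*(-69) = -98670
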